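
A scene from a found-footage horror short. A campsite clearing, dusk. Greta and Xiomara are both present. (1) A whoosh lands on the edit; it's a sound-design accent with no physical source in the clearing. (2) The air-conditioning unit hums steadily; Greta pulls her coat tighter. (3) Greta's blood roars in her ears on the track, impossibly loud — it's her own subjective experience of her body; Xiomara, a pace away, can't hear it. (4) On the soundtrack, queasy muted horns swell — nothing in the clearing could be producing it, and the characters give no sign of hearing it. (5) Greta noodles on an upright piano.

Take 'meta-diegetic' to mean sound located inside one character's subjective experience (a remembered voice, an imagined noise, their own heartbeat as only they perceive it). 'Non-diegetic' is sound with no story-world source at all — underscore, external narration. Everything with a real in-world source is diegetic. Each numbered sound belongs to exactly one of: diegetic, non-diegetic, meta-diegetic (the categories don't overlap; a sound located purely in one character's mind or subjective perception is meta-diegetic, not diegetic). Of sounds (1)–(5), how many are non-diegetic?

Sound (1): an editorial stinger — it belongs to the cut, not the story world, so non-diegetic.
Sound (2): the air-conditioning unit is part of the location's real environment, so diegetic.
(3) a subjective body sound — Greta's private perception, inaudible to Xiomara → meta-diegetic.
(4) is non-diegetic: nothing in the clearing produces it and the characters don't hear it — pure soundtrack.
(5) is diegetic: the instrument and the performer are both in the scene.
Non-diegetic: (1), (4) — that's 2.

2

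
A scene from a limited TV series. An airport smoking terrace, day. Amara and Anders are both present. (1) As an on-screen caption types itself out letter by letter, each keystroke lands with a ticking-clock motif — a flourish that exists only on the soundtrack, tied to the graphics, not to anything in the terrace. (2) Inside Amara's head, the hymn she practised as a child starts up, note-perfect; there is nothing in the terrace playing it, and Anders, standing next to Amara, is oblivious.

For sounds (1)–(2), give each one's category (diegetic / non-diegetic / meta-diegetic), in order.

non-diegetic, meta-diegetic

(1) the caption isn't part of the story world, so neither is the sound tied to it → non-diegetic.
Sound (2): the music is a memory playing inside Amara's mind alone; no real-world source, Anders can't hear it, so meta-diegetic.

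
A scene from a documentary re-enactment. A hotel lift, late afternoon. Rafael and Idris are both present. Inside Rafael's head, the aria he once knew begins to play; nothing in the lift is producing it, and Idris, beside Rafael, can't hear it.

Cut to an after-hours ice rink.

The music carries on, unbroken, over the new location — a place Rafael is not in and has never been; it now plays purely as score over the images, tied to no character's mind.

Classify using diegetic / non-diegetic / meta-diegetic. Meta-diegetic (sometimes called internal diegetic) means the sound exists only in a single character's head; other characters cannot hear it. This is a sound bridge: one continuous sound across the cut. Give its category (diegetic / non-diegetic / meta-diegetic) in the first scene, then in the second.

Scene one: the music exists only inside Rafael's mind; Idris can't hear it → meta-diegetic.
Scene two: it's detached from Rafael entirely and plays over unrelated images with no in-world source — conventional underscore → non-diegetic.

meta-diegetic, non-diegetic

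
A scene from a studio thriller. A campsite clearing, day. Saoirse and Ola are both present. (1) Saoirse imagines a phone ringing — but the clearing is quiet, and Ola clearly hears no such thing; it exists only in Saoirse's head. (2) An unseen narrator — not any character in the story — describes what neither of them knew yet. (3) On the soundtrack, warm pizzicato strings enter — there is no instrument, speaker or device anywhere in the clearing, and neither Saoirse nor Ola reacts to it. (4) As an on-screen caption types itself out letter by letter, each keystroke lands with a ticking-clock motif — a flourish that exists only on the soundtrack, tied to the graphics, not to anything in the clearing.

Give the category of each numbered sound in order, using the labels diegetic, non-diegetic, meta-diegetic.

Sound (1): the sound is imagined by Saoirse; nothing in the story world is producing it and Ola can't hear it, so meta-diegetic.
(2) external voice-over — not a character, not heard by anyone in the scene → non-diegetic.
(3) it has no source in the story world and no character can hear it — it's underscore → non-diegetic.
Sound (4): it accompanies on-screen graphics, not anything inside the story world, so non-diegetic.

meta-diegetic, non-diegetic, non-diegetic, non-diegetic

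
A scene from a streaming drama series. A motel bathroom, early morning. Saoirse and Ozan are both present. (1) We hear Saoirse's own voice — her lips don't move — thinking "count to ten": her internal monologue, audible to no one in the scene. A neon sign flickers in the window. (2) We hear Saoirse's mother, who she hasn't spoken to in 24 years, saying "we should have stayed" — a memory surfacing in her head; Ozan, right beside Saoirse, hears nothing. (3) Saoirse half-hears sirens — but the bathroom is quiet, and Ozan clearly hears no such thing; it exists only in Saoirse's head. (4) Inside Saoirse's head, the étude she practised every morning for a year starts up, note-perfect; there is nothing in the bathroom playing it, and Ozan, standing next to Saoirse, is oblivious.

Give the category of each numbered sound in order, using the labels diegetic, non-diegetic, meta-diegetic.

meta-diegetic, meta-diegetic, meta-diegetic, meta-diegetic

Sound (1): internal monologue — inside Saoirse's mind, not spoken into the scene, so meta-diegetic.
(2) is meta-diegetic: it's Saoirse's recollection rendered as sound; the other character can't hear it.
(3) is meta-diegetic: Saoirse alone 'hears' it — an imagined sound, not present in the space.
Sound (4): remembered music, private to Saoirse — Ozan is oblivious because it isn't in the room, so meta-diegetic.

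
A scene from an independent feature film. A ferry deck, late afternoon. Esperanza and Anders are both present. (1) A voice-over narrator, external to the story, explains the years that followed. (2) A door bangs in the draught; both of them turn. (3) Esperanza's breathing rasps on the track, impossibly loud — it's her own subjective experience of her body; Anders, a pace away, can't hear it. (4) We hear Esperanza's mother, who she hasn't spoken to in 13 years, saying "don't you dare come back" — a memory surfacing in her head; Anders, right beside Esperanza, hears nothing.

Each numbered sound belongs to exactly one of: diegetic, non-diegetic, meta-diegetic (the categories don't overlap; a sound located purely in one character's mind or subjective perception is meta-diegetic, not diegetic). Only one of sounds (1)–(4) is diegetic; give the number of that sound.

2

(1) commentary laid over the scene from outside the fiction → non-diegetic.
(2) the sound comes from a door physically present in the location → diegetic.
(3) is meta-diegetic: point-of-audition from inside Esperanza's body; not a sound in the room.
(4) is meta-diegetic: it's Esperanza's recollection rendered as sound; the other character can't hear it.
Only (2) is diegetic.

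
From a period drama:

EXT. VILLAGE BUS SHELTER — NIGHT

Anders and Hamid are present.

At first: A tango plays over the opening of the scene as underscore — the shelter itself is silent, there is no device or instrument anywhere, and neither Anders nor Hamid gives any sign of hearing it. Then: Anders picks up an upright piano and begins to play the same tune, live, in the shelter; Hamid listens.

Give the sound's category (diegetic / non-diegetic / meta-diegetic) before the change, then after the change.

Before the change: no in-world source exists and no character can hear it — underscore → non-diegetic.
After the change: an upright piano is now a real source in the story world and the characters hear it → diegetic.

non-diegetic, diegetic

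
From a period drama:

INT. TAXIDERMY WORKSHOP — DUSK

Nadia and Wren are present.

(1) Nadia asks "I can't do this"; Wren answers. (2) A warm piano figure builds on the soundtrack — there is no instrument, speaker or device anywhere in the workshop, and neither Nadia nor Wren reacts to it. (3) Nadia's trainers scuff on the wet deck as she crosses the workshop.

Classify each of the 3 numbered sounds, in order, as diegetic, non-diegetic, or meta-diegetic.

(1) on-screen dialogue — Nadia speaks and Wren is there to hear → diegetic.
(2) is non-diegetic: score with no on-screen or off-screen source; it exists for the audience alone.
(3) Nadia's footsteps are produced in the story world → diegetic.

diegetic, non-diegetic, diegetic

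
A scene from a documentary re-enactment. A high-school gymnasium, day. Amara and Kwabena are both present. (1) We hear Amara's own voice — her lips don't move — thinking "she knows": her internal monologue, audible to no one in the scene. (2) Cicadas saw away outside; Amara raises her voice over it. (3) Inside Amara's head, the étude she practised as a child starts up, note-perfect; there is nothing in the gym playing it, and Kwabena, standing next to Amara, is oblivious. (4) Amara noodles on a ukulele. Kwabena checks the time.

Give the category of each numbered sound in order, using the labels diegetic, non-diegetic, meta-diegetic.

meta-diegetic, diegetic, meta-diegetic, diegetic

Sound (1): internal monologue — inside Amara's mind, not spoken into the scene, so meta-diegetic.
(2) ambient/room sound belonging to the story's physical space → diegetic.
(3) is meta-diegetic: it lives in Amara's subjectivity, not in the gym.
(4) is diegetic: the instrument and the performer are both in the scene.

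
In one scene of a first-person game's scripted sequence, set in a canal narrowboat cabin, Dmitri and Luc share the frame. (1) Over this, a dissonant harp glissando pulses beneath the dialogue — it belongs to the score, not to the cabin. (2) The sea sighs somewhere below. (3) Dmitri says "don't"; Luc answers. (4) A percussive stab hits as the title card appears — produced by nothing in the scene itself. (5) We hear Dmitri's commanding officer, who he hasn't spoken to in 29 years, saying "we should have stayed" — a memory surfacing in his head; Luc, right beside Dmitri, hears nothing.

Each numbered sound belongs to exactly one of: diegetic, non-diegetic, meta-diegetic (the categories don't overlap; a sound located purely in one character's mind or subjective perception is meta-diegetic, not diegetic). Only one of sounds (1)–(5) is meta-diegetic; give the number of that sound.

5

(1) is non-diegetic: nothing in the cabin produces it and the characters don't hear it — pure soundtrack.
Sound (2): ambient/room sound belonging to the story's physical space, so diegetic.
(3) is diegetic: on-screen dialogue — Dmitri speaks and Luc is there to hear.
(4) is non-diegetic: an editorial stinger — it belongs to the cut, not the story world.
(5) is meta-diegetic: it's Dmitri's recollection rendered as sound; the other character can't hear it.
Only (5) is meta-diegetic.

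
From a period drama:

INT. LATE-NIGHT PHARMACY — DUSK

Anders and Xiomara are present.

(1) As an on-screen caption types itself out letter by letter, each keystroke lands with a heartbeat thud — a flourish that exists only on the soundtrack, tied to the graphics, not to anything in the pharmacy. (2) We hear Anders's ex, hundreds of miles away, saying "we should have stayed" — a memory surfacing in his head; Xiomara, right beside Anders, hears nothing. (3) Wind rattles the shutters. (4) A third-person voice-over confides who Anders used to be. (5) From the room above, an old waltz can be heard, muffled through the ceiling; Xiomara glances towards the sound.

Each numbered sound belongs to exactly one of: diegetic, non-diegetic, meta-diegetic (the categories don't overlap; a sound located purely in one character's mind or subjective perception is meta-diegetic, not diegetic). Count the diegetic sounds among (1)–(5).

2

(1) the caption isn't part of the story world, so neither is the sound tied to it → non-diegetic.
(2) is meta-diegetic: it's Anders's recollection rendered as sound; the other character can't hear it.
(3) is diegetic: it's the actual ambient sound of the location.
(4) the narrator exists outside the story world, addressing only the audience → non-diegetic.
(5) off-screen diegetic: the source is out of frame but still in the story's space → diegetic.
Diegetic: (3), (5) — that's 2.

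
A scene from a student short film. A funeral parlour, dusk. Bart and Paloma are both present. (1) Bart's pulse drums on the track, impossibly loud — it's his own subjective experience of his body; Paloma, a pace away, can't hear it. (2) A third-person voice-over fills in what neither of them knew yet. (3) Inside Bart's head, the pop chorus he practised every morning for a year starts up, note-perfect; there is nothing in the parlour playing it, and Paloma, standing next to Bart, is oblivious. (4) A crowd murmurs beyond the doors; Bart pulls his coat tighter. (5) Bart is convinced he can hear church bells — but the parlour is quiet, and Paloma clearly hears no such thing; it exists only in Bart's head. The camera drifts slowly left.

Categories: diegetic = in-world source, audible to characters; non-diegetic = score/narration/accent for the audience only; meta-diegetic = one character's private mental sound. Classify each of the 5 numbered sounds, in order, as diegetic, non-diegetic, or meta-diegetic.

meta-diegetic, non-diegetic, meta-diegetic, diegetic, meta-diegetic

Sound (1): a subjective body sound — Bart's private perception, inaudible to Paloma, so meta-diegetic.
Sound (2): the narrator exists outside the story world, addressing only the audience, so non-diegetic.
Sound (3): the music is a memory playing inside Bart's mind alone; no real-world source, Paloma can't hear it, so meta-diegetic.
(4) a crowd is part of the location's real environment → diegetic.
(5) subjective to Bart: the parlour is silent and Paloma hears nothing → meta-diegetic.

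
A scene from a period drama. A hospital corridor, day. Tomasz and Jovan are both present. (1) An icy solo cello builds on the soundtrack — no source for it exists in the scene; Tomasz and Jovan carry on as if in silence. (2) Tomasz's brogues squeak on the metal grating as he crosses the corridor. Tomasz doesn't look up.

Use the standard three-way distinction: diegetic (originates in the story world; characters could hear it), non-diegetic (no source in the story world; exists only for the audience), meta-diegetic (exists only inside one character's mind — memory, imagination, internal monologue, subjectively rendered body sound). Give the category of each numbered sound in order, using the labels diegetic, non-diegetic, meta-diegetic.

(1) is non-diegetic: it has no source in the story world and no character can hear it — it's underscore.
(2) is diegetic: Tomasz's footsteps are produced in the story world.

non-diegetic, diegetic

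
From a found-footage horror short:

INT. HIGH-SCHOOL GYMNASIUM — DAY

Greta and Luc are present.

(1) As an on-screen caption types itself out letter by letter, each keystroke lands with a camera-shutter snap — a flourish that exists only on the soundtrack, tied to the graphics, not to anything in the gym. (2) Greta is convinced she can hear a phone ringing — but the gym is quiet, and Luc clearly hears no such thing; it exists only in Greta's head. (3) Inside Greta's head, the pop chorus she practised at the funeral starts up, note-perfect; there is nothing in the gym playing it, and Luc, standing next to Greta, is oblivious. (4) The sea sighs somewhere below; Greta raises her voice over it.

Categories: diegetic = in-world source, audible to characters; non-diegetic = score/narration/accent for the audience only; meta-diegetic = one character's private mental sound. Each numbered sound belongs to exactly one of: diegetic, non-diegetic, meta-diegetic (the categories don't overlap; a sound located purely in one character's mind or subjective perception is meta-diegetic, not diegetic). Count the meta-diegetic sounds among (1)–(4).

Sound (1): the caption isn't part of the story world, so neither is the sound tied to it, so non-diegetic.
(2) Greta alone 'hears' it — an imagined sound, not present in the space → meta-diegetic.
(3) is meta-diegetic: the music is a memory playing inside Greta's mind alone; no real-world source, Luc can't hear it.
Sound (4): ambient/room sound belonging to the story's physical space, so diegetic.
So 2 of the 4 are meta-diegetic: (2), (3).

2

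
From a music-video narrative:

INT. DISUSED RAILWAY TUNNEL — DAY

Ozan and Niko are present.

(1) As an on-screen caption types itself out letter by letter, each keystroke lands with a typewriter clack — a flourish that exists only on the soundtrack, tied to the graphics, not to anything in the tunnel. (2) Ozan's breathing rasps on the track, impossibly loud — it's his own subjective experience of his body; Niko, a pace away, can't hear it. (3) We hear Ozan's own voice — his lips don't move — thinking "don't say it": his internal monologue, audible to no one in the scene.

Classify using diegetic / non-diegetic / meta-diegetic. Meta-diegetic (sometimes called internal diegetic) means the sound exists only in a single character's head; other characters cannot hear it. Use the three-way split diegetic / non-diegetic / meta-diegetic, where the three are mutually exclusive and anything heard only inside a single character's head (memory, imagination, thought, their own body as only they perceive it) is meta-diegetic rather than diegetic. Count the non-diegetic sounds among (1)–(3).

1

(1) the caption isn't part of the story world, so neither is the sound tied to it → non-diegetic.
(2) a subjective body sound — Ozan's private perception, inaudible to Niko → meta-diegetic.
Sound (3): Ozan's thought-voice: a private mental sound no other character can hear, so meta-diegetic.
So 1 of the 3 is non-diegetic: (1).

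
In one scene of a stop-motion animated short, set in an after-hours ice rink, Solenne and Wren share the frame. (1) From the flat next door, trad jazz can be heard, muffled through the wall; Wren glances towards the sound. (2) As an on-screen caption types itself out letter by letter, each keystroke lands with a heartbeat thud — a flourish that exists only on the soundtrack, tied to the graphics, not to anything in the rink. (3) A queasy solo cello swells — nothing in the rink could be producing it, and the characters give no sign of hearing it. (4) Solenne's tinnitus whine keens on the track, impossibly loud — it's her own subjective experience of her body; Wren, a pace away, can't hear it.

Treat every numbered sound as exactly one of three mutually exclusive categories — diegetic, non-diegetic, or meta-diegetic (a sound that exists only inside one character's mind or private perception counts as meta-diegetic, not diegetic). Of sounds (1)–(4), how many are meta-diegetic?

1

(1) is diegetic: it's coming from the flat next door — a location within the story world — and Wren reacts.
Sound (2): it accompanies on-screen graphics, not anything inside the story world, so non-diegetic.
Sound (3): it has no source in the story world and no character can hear it — it's underscore, so non-diegetic.
Sound (4): a subjective body sound — Solenne's private perception, inaudible to Wren, so meta-diegetic.
So 1 of the 4 is meta-diegetic: (4).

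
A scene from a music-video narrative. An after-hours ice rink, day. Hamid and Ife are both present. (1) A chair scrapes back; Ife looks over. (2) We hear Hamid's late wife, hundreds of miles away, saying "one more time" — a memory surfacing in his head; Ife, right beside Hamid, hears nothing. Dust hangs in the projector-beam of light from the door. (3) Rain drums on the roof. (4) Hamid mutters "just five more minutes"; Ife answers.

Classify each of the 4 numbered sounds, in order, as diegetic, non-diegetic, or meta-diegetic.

(1) is diegetic: the sound comes from a chair physically present in the location.
(2) is meta-diegetic: a remembered line, private to Hamid — not present in the room, not audible to Ife.
(3) is diegetic: rain is part of the location's real environment.
(4) is diegetic: spoken by a character present in the story world.

diegetic, meta-diegetic, diegetic, diegetic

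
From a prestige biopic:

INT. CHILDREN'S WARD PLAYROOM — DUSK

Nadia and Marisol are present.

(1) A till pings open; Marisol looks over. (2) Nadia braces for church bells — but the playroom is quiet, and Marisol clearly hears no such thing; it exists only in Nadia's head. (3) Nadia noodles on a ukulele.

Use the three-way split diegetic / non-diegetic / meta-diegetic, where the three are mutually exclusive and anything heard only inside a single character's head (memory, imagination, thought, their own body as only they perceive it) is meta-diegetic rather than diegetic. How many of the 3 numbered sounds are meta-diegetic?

1

(1) a till is a real object/event in the scene's world → diegetic.
(2) is meta-diegetic: the sound is imagined by Nadia; nothing in the story world is producing it and Marisol can't hear it.
Sound (3): Nadia is producing the music live, in the story world, so diegetic.
So 1 of the 3 is meta-diegetic: (2).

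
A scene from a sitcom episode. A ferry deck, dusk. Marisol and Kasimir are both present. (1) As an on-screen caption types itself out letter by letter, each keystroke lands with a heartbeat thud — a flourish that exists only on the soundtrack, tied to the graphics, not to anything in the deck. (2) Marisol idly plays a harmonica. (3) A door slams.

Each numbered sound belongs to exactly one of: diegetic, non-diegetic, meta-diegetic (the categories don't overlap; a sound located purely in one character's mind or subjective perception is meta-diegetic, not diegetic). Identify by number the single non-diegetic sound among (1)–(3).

(1) sound married to a title/caption — outside the diegesis by definition → non-diegetic.
(2) a character is playing a harmonica on screen → diegetic.
(3) is diegetic: a door is a real object/event in the scene's world.
Only (1) is non-diegetic.

1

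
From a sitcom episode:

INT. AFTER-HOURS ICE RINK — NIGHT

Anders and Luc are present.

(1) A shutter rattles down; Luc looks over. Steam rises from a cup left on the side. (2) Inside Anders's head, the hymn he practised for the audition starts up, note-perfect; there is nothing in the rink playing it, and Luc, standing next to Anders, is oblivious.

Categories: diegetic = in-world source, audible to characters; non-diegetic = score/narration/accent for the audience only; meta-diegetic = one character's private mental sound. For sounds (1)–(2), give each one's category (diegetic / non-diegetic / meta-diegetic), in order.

Sound (1): a shutter is a real object/event in the scene's world, so diegetic.
Sound (2): it lives in Anders's subjectivity, not in the rink, so meta-diegetic.

diegetic, meta-diegetic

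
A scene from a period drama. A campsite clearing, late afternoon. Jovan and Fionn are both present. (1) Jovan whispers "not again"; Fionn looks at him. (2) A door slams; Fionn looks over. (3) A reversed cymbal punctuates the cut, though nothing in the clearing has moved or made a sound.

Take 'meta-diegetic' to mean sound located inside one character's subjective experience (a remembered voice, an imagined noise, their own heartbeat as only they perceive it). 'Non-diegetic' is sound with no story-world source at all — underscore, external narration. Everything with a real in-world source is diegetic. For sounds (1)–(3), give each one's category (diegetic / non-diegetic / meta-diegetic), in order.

(1) is diegetic: on-screen dialogue — Jovan speaks and Fionn is there to hear.
(2) is diegetic: the sound comes from a door physically present in the location.
(3) nothing in the scene produces it; it's an accent added for the audience → non-diegetic.

diegetic, diegetic, non-diegetic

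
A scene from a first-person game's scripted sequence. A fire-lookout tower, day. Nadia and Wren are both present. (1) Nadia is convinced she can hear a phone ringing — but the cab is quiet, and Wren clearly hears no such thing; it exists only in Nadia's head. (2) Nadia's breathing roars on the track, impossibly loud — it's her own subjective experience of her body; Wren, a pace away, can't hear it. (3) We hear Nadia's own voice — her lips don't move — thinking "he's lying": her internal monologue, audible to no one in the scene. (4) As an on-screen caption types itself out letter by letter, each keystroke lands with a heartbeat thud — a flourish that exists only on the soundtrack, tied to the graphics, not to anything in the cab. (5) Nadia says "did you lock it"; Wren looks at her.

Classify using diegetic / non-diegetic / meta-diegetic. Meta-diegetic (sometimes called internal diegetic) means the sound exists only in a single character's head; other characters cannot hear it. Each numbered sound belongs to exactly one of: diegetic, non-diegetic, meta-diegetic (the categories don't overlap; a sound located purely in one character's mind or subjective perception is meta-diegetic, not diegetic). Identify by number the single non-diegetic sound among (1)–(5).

(1) the sound is imagined by Nadia; nothing in the story world is producing it and Wren can't hear it → meta-diegetic.
(2) is meta-diegetic: a subjective body sound — Nadia's private perception, inaudible to Wren.
Sound (3): internal monologue — inside Nadia's mind, not spoken into the scene, so meta-diegetic.
Sound (4): sound married to a title/caption — outside the diegesis by definition, so non-diegetic.
Sound (5): Nadia is a character speaking aloud in the scene, so diegetic.
Only (4) is non-diegetic.

4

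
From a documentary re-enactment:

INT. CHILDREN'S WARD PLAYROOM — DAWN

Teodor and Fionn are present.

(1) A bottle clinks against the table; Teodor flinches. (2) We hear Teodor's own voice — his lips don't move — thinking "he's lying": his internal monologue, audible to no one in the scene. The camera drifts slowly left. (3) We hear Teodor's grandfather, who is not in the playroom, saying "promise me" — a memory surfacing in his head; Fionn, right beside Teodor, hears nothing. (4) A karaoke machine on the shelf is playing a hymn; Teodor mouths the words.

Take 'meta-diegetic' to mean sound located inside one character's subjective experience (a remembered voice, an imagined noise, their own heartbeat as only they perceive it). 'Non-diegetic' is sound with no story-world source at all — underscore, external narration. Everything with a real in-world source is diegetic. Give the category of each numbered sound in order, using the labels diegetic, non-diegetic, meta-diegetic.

(1) is diegetic: an in-world source (a bottle); characters could hear it.
(2) internal monologue — inside Teodor's mind, not spoken into the scene → meta-diegetic.
Sound (3): it's Teodor's recollection rendered as sound; the other character can't hear it, so meta-diegetic.
Sound (4): a karaoke machine is a physical source in the scene and Teodor reacts to it, so diegetic.

diegetic, meta-diegetic, meta-diegetic, diegetic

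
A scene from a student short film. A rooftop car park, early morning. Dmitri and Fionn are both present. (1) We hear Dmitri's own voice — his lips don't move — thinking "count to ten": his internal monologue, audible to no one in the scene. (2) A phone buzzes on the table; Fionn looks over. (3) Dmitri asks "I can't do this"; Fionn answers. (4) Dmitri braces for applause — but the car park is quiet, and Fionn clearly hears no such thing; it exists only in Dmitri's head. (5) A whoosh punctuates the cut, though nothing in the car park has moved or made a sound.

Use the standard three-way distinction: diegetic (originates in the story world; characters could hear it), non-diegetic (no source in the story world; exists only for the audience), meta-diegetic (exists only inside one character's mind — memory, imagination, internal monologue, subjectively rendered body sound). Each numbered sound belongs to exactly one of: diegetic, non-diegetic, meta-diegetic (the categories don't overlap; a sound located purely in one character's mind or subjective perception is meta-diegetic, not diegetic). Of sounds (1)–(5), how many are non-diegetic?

Sound (1): internal monologue — inside Dmitri's mind, not spoken into the scene, so meta-diegetic.
(2) the sound comes from a phone physically present in the location → diegetic.
(3) on-screen dialogue — Dmitri speaks and Fionn is there to hear → diegetic.
Sound (4): the sound is imagined by Dmitri; nothing in the story world is producing it and Fionn can't hear it, so meta-diegetic.
(5) is non-diegetic: nothing in the scene produces it; it's an accent added for the audience.
So 1 of the 5 is non-diegetic: (5).

1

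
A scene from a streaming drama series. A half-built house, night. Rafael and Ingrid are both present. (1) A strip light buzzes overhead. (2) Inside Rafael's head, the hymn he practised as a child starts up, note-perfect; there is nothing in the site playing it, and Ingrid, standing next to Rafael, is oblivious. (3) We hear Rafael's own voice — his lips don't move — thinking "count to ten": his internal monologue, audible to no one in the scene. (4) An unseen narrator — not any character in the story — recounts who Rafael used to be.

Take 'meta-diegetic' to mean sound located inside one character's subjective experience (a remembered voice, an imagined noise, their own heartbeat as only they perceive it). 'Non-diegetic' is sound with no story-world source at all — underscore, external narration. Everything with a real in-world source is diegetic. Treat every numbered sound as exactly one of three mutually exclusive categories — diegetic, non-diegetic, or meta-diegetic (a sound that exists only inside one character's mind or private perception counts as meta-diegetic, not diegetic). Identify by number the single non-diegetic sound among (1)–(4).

(1) a strip light is part of the location's real environment → diegetic.
Sound (2): remembered music, private to Rafael — Ingrid is oblivious because it isn't in the room, so meta-diegetic.
(3) is meta-diegetic: Rafael's thought-voice: a private mental sound no other character can hear.
(4) the narrator exists outside the story world, addressing only the audience → non-diegetic.
Only (4) is non-diegetic.

4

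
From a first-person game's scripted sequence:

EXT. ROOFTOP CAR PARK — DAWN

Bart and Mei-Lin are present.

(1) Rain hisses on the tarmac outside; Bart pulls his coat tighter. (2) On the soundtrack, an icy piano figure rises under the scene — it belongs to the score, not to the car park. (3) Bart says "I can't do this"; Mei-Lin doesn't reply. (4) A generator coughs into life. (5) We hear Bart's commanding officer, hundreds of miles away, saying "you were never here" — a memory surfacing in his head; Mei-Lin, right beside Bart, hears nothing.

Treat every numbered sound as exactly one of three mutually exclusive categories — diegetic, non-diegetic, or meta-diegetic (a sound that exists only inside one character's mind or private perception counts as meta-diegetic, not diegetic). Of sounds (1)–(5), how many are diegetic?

(1) is diegetic: ambient/room sound belonging to the story's physical space.
(2) is non-diegetic: nothing in the car park produces it and the characters don't hear it — pure soundtrack.
(3) Bart is a character speaking aloud in the scene → diegetic.
Sound (4): the sound comes from a generator physically present in the location, so diegetic.
(5) is meta-diegetic: the voice is a memory playing only inside Bart's mind; Mei-Lin can't hear it.
So 3 of the 5 are diegetic: (1), (3), (4).

3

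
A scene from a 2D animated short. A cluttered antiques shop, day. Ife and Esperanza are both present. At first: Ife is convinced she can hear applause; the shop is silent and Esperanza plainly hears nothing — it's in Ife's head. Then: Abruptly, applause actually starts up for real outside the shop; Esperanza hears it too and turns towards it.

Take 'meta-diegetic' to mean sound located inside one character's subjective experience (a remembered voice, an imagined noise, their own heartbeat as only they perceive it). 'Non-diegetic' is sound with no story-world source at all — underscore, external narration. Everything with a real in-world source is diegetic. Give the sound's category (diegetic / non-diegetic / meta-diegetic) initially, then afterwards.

meta-diegetic, diegetic

Initially: only Ife 'hears' it — imagined, in her mind → meta-diegetic.
Afterwards: now there's a real external source and Esperanza hears it too — in the story world → diegetic.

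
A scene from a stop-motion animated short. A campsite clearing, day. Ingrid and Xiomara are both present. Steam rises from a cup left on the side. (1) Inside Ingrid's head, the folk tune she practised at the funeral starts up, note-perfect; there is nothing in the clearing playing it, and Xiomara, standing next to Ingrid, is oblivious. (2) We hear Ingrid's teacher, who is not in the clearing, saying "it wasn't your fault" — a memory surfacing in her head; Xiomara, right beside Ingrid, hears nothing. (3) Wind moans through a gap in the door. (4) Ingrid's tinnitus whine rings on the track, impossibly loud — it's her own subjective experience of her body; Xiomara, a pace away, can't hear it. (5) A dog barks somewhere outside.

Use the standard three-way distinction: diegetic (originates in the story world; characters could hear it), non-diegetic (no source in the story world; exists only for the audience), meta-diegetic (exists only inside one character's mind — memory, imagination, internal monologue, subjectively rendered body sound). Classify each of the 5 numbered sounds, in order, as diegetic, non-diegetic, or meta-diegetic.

(1) is meta-diegetic: remembered music, private to Ingrid — Xiomara is oblivious because it isn't in the room.
Sound (2): a remembered line, private to Ingrid — not present in the room, not audible to Xiomara, so meta-diegetic.
(3) is diegetic: it's the actual ambient sound of the location.
(4) is meta-diegetic: it's Ingrid's internal bodily sensation rendered as sound; only Ingrid 'hears' it.
(5) an in-world source (a dog); characters could hear it → diegetic.

meta-diegetic, meta-diegetic, diegetic, meta-diegetic, diegetic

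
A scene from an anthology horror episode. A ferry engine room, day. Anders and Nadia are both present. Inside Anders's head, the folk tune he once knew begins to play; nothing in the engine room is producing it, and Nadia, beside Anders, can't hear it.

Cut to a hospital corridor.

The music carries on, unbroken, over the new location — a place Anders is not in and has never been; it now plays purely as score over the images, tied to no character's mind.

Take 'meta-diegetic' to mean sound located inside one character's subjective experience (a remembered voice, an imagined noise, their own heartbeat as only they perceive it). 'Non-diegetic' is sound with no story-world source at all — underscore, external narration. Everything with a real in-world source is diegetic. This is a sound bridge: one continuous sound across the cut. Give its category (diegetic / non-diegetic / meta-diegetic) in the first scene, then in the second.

meta-diegetic, non-diegetic

Scene one: the music exists only inside Anders's mind; Nadia can't hear it → meta-diegetic.
Scene two: it's detached from Anders entirely and plays over unrelated images with no in-world source — conventional underscore → non-diegetic.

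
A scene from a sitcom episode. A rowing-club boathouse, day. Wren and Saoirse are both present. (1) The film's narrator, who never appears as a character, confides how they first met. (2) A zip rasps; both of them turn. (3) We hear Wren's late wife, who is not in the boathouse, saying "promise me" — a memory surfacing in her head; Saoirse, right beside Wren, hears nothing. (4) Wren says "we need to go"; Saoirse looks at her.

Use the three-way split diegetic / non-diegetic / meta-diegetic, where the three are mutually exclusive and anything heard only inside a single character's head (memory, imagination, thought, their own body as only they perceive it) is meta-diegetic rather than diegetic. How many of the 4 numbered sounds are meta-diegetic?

Sound (1): external voice-over — not a character, not heard by anyone in the scene, so non-diegetic.
Sound (2): a zip is a real object/event in the scene's world, so diegetic.
Sound (3): the voice is a memory playing only inside Wren's mind; Saoirse can't hear it, so meta-diegetic.
Sound (4): on-screen dialogue — Wren speaks and Saoirse is there to hear, so diegetic.
So 1 of the 4 is meta-diegetic: (3).

1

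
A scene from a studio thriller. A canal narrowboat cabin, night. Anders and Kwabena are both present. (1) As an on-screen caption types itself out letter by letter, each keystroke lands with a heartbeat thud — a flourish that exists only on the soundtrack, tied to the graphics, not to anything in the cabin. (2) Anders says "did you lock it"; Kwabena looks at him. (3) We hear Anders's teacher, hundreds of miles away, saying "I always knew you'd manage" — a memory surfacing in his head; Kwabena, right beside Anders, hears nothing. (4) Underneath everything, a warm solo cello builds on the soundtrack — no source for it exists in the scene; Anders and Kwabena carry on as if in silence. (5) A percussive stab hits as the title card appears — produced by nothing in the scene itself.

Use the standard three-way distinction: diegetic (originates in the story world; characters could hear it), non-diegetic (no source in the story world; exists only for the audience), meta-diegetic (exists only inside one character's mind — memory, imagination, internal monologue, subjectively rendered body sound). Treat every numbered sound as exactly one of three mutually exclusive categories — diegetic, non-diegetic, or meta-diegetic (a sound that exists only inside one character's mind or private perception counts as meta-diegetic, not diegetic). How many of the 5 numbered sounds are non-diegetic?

3

(1) the caption isn't part of the story world, so neither is the sound tied to it → non-diegetic.
(2) on-screen dialogue — Anders speaks and Kwabena is there to hear → diegetic.
Sound (3): it's Anders's recollection rendered as sound; the other character can't hear it, so meta-diegetic.
(4) nothing in the cabin produces it and the characters don't hear it — pure soundtrack → non-diegetic.
(5) it's a sound-design accent with no in-world source; no one in the scene can hear it → non-diegetic.
Non-diegetic: (1), (4), (5) — that's 3.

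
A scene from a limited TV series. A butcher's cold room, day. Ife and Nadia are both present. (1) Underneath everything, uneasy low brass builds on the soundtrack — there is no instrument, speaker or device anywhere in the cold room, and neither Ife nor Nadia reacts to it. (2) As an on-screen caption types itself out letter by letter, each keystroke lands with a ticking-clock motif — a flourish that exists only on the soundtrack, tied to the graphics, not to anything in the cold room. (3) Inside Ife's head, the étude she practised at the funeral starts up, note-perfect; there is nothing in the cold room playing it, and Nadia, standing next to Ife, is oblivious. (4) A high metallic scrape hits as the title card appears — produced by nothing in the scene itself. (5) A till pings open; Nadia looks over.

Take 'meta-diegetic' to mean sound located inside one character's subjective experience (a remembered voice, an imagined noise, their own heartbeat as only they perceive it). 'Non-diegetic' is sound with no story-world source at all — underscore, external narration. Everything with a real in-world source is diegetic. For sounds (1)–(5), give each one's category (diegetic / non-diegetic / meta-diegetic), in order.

non-diegetic, non-diegetic, meta-diegetic, non-diegetic, diegetic

Sound (1): it has no source in the story world and no character can hear it — it's underscore, so non-diegetic.
(2) is non-diegetic: it accompanies on-screen graphics, not anything inside the story world.
Sound (3): remembered music, private to Ife — Nadia is oblivious because it isn't in the room, so meta-diegetic.
Sound (4): nothing in the scene produces it; it's an accent added for the audience, so non-diegetic.
(5) a till is a real object/event in the scene's world → diegetic.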